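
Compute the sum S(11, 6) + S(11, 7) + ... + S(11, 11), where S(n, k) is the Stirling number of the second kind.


By definition, S(n, k) counts partitions of an n-set into exactly k nonempty blocks.
Computing row n = 11 for k = 6..11:
S(11, k): 179487, 63987, 11880, 1155, 55, 1
Sum = 256565.

256565


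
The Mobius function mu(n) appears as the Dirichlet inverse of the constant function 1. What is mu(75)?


75 has a squared prime factor, so mu(75) = 0.
Factorization reveals a repeated prime.

0


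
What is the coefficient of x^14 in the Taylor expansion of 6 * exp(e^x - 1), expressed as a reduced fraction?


exp(e^x - 1) = sum_{k>=0} Bell_k x^k / k!, where Bell_k is the k-th Bell number.
So the coefficient of x^14 is 6 * Bell_14 / 14!.
Computing: Bell_14 = 190899322 and 14! = 87178291200, giving
6 * 190899322/87178291200 = 95449661/7264857600.

95449661/7264857600


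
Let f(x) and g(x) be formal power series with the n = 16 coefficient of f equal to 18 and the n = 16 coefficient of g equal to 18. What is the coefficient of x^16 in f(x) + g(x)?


Addition of formal power series is termwise.
The coefficient of x^16 in f + g = 18 + 18
= 36

36


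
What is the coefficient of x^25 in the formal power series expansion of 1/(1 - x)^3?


The negative binomial / multiset identity is
1/(1 - x)^r = sum_{k>=0} C(k + r - 1, r - 1) x^k.
Here r = 3 and k = 25, so the coefficient is
C(25 + 2, 2) = C(27, 2)
= 351

351


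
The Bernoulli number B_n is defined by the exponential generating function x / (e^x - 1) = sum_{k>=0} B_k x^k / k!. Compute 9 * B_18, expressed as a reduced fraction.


Bernoulli numbers can also be computed recursively via B_0 = 1 and sum_{j=0}^{m} C(m+1, j) B_j = 0 for m >= 1. Odd-index Bernoulli numbers vanish for k >= 3.
Computing B_18 = 43867/798, so 9 * B_18 = 9 * 43867/798 = 131601/266.

131601/266


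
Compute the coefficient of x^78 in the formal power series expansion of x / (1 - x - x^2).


Let f(x) = sum_{k>=0} a_k x^k. Multiplying f(x) * (1 - x - x^2) = x and matching coefficients gives a_0 = 0, a_1 = 1, and a_k = a_{k-1} + a_{k-2} for k >= 2. These are the Fibonacci numbers F_k.
Iterating from F_0 = 0, F_1 = 1:
F_0=0, F_1=1, F_2=1, F_3=2, F_4=3, F_5=5, F_6=8, F_7=13, F_8=21, F_9=34, ...
F_78 = 8944394323791464.

8944394323791464


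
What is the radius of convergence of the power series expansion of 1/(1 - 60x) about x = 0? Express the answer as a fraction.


Expanding 1/(1 - 60x) = sum_{k>=0} 60^k x^k, the series converges when |60x| < 1, i.e., |x| < 1/60.
So the radius of convergence is 1/60 = 1/60.

1/60


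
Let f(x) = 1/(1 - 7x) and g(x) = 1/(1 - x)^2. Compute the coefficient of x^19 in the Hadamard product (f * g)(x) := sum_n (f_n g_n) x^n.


f has coefficients f_k = 7^k. For g = 1/(1 - x)^2 the coefficient is g_k = C(k + 1, 1) = k + 1. The Hadamard coefficient is (f * g)_k = 7^k * (k + 1).
For k = 19: 7^19 * 20 = 11398895185373143 * 20 = 227977903707462860.

227977903707462860


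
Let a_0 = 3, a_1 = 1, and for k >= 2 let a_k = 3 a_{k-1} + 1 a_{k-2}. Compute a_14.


Iterating the recurrence forward:
a_0 = 3
a_1 = 1
a_2 = 3*1 + 1*3 = 6
a_3 = 3*6 + 1*1 = 19
a_4 = 3*19 + 1*6 = 63
a_5 = 3*63 + 1*19 = 208
a_6 = 3*208 + 1*63 = 687
a_7 = 3*687 + 1*208 = 2269
a_8 = 3*2269 + 1*687 = 7494
a_9 = 3*7494 + 1*2269 = 24751
a_10 = 3*24751 + 1*7494 = 81747
a_11 = 3*81747 + 1*24751 = 269992
a_12 = 3*269992 + 1*81747 = 891723
a_13 = 3*891723 + 1*269992 = 2945161
a_14 = 3*2945161 + 1*891723 = 9727206
So a_14 = 9727206.

9727206


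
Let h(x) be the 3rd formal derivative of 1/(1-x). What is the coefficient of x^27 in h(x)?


Differentiating 3 times: d^3/dx^3 [1/(1-x)] = 3!/(1-x)^4.
The expansion 1/(1-x)^4 = sum_{k>=0} C(k+3, 3) x^k, so the coefficient of x^n in 3!/(1-x)^4 is 3! * C(n+3, 3).
For n = 27: 6 * C(30, 3) = 6 * 4060 = 24360

24360


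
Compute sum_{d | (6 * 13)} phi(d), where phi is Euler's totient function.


First, 6 * 13 = 78. One classical identity is sum_{d | n} phi(d) = n (each k in [1, n] has a unique gcd with n, and among the k's with gcd(k, n) = n/d there are phi(d) of them). So the sum equals 78. We also verify directly:
Divisors of 78: 1, 2, 3, 6, 13, 26, 39, 78.
phi values: 1, 1, 2, 2, 12, 12, 24, 24.
Sum = 78.

78


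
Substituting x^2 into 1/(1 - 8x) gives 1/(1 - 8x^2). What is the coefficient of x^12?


The coefficient of x^(2m) in 1/(1 - 8x^2) is 8^m.
With n = 12 = 2*6, the coefficient is 8^6 = 262144.

262144


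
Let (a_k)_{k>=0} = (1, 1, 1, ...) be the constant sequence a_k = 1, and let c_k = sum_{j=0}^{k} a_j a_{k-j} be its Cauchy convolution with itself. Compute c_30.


Since a_j = 1 for all j >= 0, the convolution sum becomes
c_k = sum_{j=0}^{k} 1 * 1 = 1 * (k + 1).
Equivalently, the generating function of (a_k) is 1/(1 - x) and its square is 1/(1 - x)^2 = sum_{k>=0} 1(k + 1) x^k.
For k = 30: 1 * 31 = 31.

31


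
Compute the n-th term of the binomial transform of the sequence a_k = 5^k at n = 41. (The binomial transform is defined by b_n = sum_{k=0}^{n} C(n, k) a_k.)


With a_k = 5^k, b_n = sum_{k=0}^{n} C(n, k) 5^k = (1 + 5)^n by the binomial theorem.
For n = 41: (1 + 5)^41 = 6^41 = 80204967233062404407033075859456.

80204967233062404407033075859456


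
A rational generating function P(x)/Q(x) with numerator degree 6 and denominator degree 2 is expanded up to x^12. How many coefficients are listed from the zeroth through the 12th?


Expanding up to x^12 gives the coefficients for x^0, x^1, ..., x^12.
That is 12 + 1 = 13 coefficients in total.

13


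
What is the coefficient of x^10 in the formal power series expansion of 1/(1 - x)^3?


The expansion 1/(1 - x)^r = sum_{k>=0} C(k + r - 1, r - 1) x^k follows from the multiset / negative-binomial theorem (or from repeated differentiation of the geometric series).
For r = 3 and k = 10:
C(12, 2) = 479001600 / (2 * 3628800) = 66.

66


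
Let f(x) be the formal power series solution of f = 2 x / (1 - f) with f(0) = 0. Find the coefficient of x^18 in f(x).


Apply Lagrange inversion: f = 2 x * phi(f) with phi(t) = 1/(1 - t), so
[x^n] f = 2^n * (1/n) [t^(n-1)] phi(t)^n = 2^n * (1/n) [t^(n-1)] (1 - t)^(-n) = 2^n * (1/n) C(2n - 2, n - 1) = 2^n * C_{n-1}.
For n = 18: C_17 = C(34, 17) / 18 = 2333606220/18 = 129644790.
With the 2^18 = 262144 factor, the coefficient is 262144 * 129644790 = 33985603829760.

33985603829760


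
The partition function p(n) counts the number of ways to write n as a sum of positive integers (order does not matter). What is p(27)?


Using the generating function prod_{k>=1} 1/(1-x^k), we compute p(27).
By dynamic programming over parts 1 through 27:
p(27) = 3010

3010


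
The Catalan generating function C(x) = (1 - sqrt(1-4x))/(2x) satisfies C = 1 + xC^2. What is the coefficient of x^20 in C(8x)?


Substituting x -> 8x scales the n-th coefficient by 8^n, so [x^20] C(8x) = 8^20 * C_20.
C_20 = C(2*20, 20)/(21) = 137846528820/21 = 6564120420.
So 8^20 * 6564120420 = 1152921504606846976 * 6564120420 = 7567915591046928306976849920.

7567915591046928306976849920


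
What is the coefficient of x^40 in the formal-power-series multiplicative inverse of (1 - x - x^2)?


Let the inverse be f(x) = sum_{k>=0} a_k x^k. From f(x) * (1 - x - x^2) = 1 and matching coefficients:
 x^0: a_0 = 1.
 x^1: a_1 - a_0 = 0, so a_1 = 1.
 x^k (k >= 2): a_k - a_{k-1} - a_{k-2} = 0, i.e. a_k = a_{k-1} + a_{k-2}.
This is the Fibonacci-type recurrence shifted so that a_0 = a_1 = 1.
Iterating: a_0=1, a_1=1, a_2=2, a_3=3, a_4=5, a_5=8, a_6=13, a_7=21, a_8=34, a_9=55, ...
a_40 = 165580141.

165580141


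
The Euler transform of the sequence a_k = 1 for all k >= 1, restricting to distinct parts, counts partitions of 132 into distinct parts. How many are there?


Partitions of 132 into distinct parts can be computed via generating function.
Product (1+x)(1+x^2)(1+x^3)...
The coefficient of x^132 = 5392550

5392550


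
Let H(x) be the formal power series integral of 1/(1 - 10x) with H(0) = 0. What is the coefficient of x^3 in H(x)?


1/(1 - 10x) = sum_{k>=0} 10^k x^k. Integrating termwise with H(0) = 0:
H(x) = sum_{k>=0} 10^k x^(k+1) / (k+1) = sum_{m>=1} 10^(m-1) x^m / m.
For m = 3: 10^2/3 = 100/3 = 100/3.

100/3


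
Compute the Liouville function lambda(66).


The Liouville function is lambda(k) = (-1)^Omega(k), where Omega(k) counts the prime factors of k with multiplicity.
Factoring: 66 = 2 * 3 * 11, so Omega(66) = 3.
lambda(66) = (-1)^3 = -1.

-1


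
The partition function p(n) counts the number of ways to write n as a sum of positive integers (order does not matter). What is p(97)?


Using the generating function prod_{k>=1} 1/(1-x^k), we compute p(97).
By dynamic programming over parts 1 through 97:
p(97) = 133230930

133230930


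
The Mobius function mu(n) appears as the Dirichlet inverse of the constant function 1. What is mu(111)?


111 = 3 * 37 (all distinct primes).
mu(111) = (-1)^2 = 1

1


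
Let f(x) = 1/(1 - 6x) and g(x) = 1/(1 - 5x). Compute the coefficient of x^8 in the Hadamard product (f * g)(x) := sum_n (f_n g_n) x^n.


f has coefficients f_k = 6^k and g has coefficients g_k = 5^k, so the Hadamard product has coefficient (f*g)_k = 6^k * 5^k = 30^k.
For k = 8: 30^8 = 656100000000.

656100000000


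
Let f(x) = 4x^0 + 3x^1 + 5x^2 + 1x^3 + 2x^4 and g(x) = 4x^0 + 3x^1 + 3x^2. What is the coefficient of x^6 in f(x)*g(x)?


Cauchy product at x^6:
2*3
= 6

6


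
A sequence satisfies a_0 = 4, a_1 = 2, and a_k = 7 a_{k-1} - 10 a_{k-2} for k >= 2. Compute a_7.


The characteristic equation is t^2 - 7 t + 10 = 0, with roots r_1 = 5 and r_2 = 2 (so c_1 = r_1 + r_2, c_2 = -r_1 r_2 as required).
One can use the closed form a_n = A r_1^n + B r_2^n, but direct iteration is more reliable:
a_0 = 4, a_1 = 2, a_2 = -26, a_3 = -202, a_4 = -1154, a_5 = -6058, a_6 = -30866, a_7 = -155482.
So a_7 = -155482.

-155482


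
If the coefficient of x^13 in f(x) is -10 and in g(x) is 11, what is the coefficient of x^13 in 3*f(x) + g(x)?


Scalar multiplication scales coefficients: 3 * -10 = -30.
Then add the g coefficient: -30 + 11
= -19

-19


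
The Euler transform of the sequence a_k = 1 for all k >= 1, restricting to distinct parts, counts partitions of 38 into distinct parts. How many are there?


Partitions of 38 into distinct parts can be computed via generating function.
Product (1+x)(1+x^2)(1+x^3)...
The coefficient of x^38 = 864

864


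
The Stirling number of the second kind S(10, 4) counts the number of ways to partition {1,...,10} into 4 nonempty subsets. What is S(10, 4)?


Using the explicit formula S(n,k) = (1/k!) sum_{j=0}^{k} (-1)^(k-j) C(k,j) j^n:
S(10, 4) = 34105
Equivalently, S(n,k) is n! times the coefficient of x^n in the EGF (e^x - 1)^k / k!.

34105


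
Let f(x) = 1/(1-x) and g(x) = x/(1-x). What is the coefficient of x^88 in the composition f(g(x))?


First simplify the composition: f(g(x)) = 1/(1 - x/(1-x)) = (1-x)/((1-x) - x) = (1-x)/(1-2x).
Now extract the coefficient. Write (1-x)/(1-2x) = 1/(1-2x) - x/(1-2x).
The coefficient of x^n in 1/(1-2x) is 2^n, and in x/(1-2x) is 2^(n-1) (for n >= 1).
So the coefficient of x^88 is 2^88 - 2^87 = 309485009821345068724781056 - 154742504910672534362390528 = 154742504910672534362390528.

154742504910672534362390528


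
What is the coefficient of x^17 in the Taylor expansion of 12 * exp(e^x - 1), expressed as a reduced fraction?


exp(e^x - 1) = sum_{k>=0} Bell_k x^k / k!, where Bell_k is the k-th Bell number.
So the coefficient of x^17 is 12 * Bell_17 / 17!.
Computing: Bell_17 = 82864869804 and 17! = 355687428096000, giving
12 * 82864869804/355687428096000 = 255755771/91483392000.

255755771/91483392000


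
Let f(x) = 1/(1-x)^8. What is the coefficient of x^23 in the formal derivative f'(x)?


Differentiate: d/dx [ 1/(1-x)^r ] = r / (1-x)^(r+1).
Here r = 8, so f'(x) = 8 / (1-x)^9.
The expansion of 1/(1-x)^(r+1) has coefficient of x^n equal to C(n+r, r).
So the coefficient of x^23 in f'(x) is
8 * C(31, 8) = 8 * 7888725 = 63109800

63109800


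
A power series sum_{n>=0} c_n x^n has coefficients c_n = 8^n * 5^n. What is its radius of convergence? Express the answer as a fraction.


By the root test (Cauchy-Hadamard), the radius is R = 1 / limsup_n |c_n|^(1/n).
Here |c_n|^(1/n) = (8^n * 5^n)^(1/n) = 8 * 5 = 40 for all n.
So R = 1/40 = 1/40.

1/40


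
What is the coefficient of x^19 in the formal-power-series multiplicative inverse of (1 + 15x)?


The inverse is 1/(1 + 15x). Apply the geometric identity 1/(1 - y) = sum_{k>=0} y^k with y = -15x:
1/(1 + 15x) = sum_{k>=0} (-15)^k x^k.
So the coefficient of x^19 is (-15)^19 = -22168378200531005859375.

-22168378200531005859375


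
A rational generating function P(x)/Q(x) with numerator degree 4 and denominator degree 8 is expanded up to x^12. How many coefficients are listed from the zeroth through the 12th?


Expanding up to x^12 gives the coefficients for x^0, x^1, ..., x^12.
That is 12 + 1 = 13 coefficients in total.

13


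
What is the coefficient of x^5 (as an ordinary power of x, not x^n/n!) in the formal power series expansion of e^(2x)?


The exponential series is e^y = sum_{k>=0} y^k / k!. Substituting y = 2x gives
e^(2x) = sum_{k>=0} 2^k x^k / k!.
So the coefficient of x^n is a^n/n! with a = 2, n = 5:
2^5 / 5! = 32/120 = 4/15

4/15


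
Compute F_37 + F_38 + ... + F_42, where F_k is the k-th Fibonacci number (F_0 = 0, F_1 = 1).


Use the identity sum_{k=0}^{N} F_k = F_{N+2} - 1 (which follows from F_{k+2} - F_{k+1} = F_k). Then
sum_{k=37}^{42} F_k = (F_{44} - 1) - (F_{38} - 1) = F_{44} - F_{38}.
Computing: F_{44} = 701408733, F_{38} = 39088169, so
Sum = 701408733 - 39088169 = 662320564.

662320564


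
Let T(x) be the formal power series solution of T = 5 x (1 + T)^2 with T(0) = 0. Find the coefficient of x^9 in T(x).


Apply the Lagrange inversion formula: if T = 5 x * phi(T) with phi(t) = (1 + t)^2, then [x^n] T = 5^n * (1/n) [t^(n-1)] phi(t)^n = 5^n * (1/n) [t^(n-1)] (1 + t)^(2n) = 5^n * (1/n) C(2n, n-1).
Using the identity C(2n, n-1) = C(2n, n) * n / (n+1), the unscaled factor equals C(2n, n) / (n+1) = C_n, the n-th Catalan number.
For n = 9: C_9 = C(18, 9) / 10 = 48620/10 = 4862.
With the 5^9 = 1953125 factor, the coefficient is 1953125 * 4862 = 9496093750.

9496093750


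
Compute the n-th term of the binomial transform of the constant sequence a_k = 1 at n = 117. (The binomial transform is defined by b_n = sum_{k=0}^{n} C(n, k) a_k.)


With a_k = 1 for all k, b_n = sum_{k=0}^{n} C(n, k) = 2^n by the binomial theorem.
For n = 117: 2^117 = 166153499473114484112975882535043072.

166153499473114484112975882535043072


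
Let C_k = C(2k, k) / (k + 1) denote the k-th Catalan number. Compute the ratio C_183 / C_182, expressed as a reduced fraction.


Using C_k = (2k)! / (k! (k+1)!), the ratio C_{k+1}/C_k simplifies to
C_{k+1}/C_k = [(2k+2)! / ((k+1)! (k+2)!)] * [k! (k+1)! / (2k)!]
 = (2k+2)(2k+1) / ((k+1)(k+2)) = 2(2k+1) / (k+2).
For k = 182: 2(2*182 + 1) / (182 + 2) = 730/184 = 365/92.

365/92


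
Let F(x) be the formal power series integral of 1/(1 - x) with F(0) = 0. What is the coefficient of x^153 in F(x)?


1/(1 - x) = sum_{k>=0} x^k. Integrating termwise and using F(0) = 0 gives
F(x) = sum_{k>=0} x^(k+1) / (k+1) = sum_{m>=1} x^m / m = -ln(1 - x).
So the coefficient of x^153 is 1/153 = 1/153.

1/153


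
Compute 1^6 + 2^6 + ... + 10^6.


This power sum has a closed form given by Faulhaber's formula
sum_{k=1}^{m} k^p = (1 / (p + 1)) * sum_{j=0}^{p} C(p + 1, j) B_j m^(p + 1 - j),
but for small m direct computation is fastest:
1 + 64 + 729 + 4096 + 15625 + 46656 + 117649 + 262144 + 531441 + 1000000 = 1978405.

1978405


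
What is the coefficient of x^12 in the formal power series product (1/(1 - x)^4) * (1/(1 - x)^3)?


Combine the factors: (1/(1 - x)^4) * (1/(1 - x)^3) = 1/(1 - x)^7.
Then use 1/(1 - x)^r = sum_{k>=0} C(k + r - 1, r - 1) x^k with r = 7 and k = 12:
C(18, 6) = 18564.

18564


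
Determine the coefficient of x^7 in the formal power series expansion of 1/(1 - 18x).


The geometric series identity gives 1/(1 - c x) = sum_{k>=0} c^k x^k, so the coefficient of x^k is c^k.
Here c = 18 and k = 7.
Computing: 18^7 = 612220032

612220032


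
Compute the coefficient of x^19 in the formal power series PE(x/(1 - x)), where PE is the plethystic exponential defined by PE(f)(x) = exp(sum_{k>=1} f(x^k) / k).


For f(x) = x/(1 - x) we have
sum_{k>=1} f(x^k) / k = sum_{k>=1} (1/k) * x^k / (1 - x^k) = sum_{k, m >= 1} x^(k m) / k,
which after exponentiating simplifies to
PE(x/(1 - x)) = prod_{k>=1} 1 / (1 - x^k).
This is the generating function for the partition function p(n), so the coefficient of x^19 is p(19).
Computing p(19) by dynamic programming over parts 1, 2, ..., 19: p(19) = 490.

490


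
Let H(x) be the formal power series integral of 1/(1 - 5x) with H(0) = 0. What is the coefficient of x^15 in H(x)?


1/(1 - 5x) = sum_{k>=0} 5^k x^k. Integrating termwise with H(0) = 0:
H(x) = sum_{k>=0} 5^k x^(k+1) / (k+1) = sum_{m>=1} 5^(m-1) x^m / m.
For m = 15: 5^14/15 = 6103515625/15 = 1220703125/3.

1220703125/3


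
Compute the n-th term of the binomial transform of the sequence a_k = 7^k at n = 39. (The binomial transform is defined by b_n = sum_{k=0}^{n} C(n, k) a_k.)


With a_k = 7^k, b_n = sum_{k=0}^{n} C(n, k) 7^k = (1 + 7)^n by the binomial theorem.
For n = 39: (1 + 7)^39 = 8^39 = 166153499473114484112975882535043072.

166153499473114484112975882535043072


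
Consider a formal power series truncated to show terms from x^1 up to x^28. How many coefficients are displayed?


From x^1 to x^28 inclusive, the count is 28 - 1 + 1 = 28.

28


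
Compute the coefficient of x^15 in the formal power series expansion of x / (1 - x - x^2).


Let f(x) = sum_{k>=0} a_k x^k. Multiplying f(x) * (1 - x - x^2) = x and matching coefficients gives a_0 = 0, a_1 = 1, and a_k = a_{k-1} + a_{k-2} for k >= 2. These are the Fibonacci numbers F_k.
Iterating from F_0 = 0, F_1 = 1:
F_0=0, F_1=1, F_2=1, F_3=2, F_4=3, F_5=5, F_6=8, F_7=13, F_8=21, F_9=34, ...
F_15 = 610.

610


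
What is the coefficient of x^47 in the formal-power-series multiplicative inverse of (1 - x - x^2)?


Let the inverse be f(x) = sum_{k>=0} a_k x^k. From f(x) * (1 - x - x^2) = 1 and matching coefficients:
 x^0: a_0 = 1.
 x^1: a_1 - a_0 = 0, so a_1 = 1.
 x^k (k >= 2): a_k - a_{k-1} - a_{k-2} = 0, i.e. a_k = a_{k-1} + a_{k-2}.
This is the Fibonacci-type recurrence shifted so that a_0 = a_1 = 1.
Iterating: a_0=1, a_1=1, a_2=2, a_3=3, a_4=5, a_5=8, a_6=13, a_7=21, a_8=34, a_9=55, ...
a_47 = 4807526976.

4807526976


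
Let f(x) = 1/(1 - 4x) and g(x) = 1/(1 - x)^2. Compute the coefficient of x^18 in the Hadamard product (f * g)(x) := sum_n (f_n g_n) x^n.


f has coefficients f_k = 4^k. For g = 1/(1 - x)^2 the coefficient is g_k = C(k + 1, 1) = k + 1. The Hadamard coefficient is (f * g)_k = 4^k * (k + 1).
For k = 18: 4^18 * 19 = 68719476736 * 19 = 1305670057984.

1305670057984


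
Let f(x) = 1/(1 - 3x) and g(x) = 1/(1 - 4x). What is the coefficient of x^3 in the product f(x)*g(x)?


The coefficient of x^n in f*g is the Cauchy product: sum_{k=0}^{n} a^k * b^(n-k).
With a=3, b=4, n=3:
sum_{k=0}^{3} 3^k * 4^(3-k)
= 175

175


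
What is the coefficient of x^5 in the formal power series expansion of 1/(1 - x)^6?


The negative binomial / multiset identity is
1/(1 - x)^r = sum_{k>=0} C(k + r - 1, r - 1) x^k.
Here r = 6 and k = 5, so the coefficient is
C(5 + 5, 5) = C(10, 5)
= 252

252


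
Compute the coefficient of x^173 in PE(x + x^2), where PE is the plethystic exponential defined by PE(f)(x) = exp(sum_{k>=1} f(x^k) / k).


With f(x) = x + x^2, the exponent is sum_{k>=1} (x^k + x^(2k)) / k = -ln(1 - x) - ln(1 - x^2). Exponentiating:
PE(x + x^2) = 1 / ((1 - x)(1 - x^2)).
This is the generating function for partitions of n into parts of size 1 or 2. The number of 2's can be any j in 0..86, and the rest are 1's, so
[x^173] = floor(173/2) + 1 = 87.

87


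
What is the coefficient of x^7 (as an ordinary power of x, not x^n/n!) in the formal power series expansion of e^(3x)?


The exponential series is e^y = sum_{k>=0} y^k / k!. Substituting y = 3x gives
e^(3x) = sum_{k>=0} 3^k x^k / k!.
So the coefficient of x^n is a^n/n! with a = 3, n = 7:
3^7 / 7! = 2187/5040 = 243/560

243/560


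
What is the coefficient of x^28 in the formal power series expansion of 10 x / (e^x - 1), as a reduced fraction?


The exponential generating function for Bernoulli numbers is
x / (e^x - 1) = sum_{k>=0} B_k x^k / k!.
So the coefficient of x^28 in 10 x / (e^x - 1) is 10 B_28 / 28!.
Computing: B_28 = -23749461029/870, 28! = 304888344611713860501504000000, giving
10 * -23749461029/870 / 304888344611713860501504000000 = -3392780147/3789326568745586551947264000000.

-3392780147/3789326568745586551947264000000


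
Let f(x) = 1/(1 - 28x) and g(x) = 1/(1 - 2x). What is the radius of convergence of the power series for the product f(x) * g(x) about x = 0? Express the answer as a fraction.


The radius of 1/(1 - 28x) is 1/28 (nearest singularity at x = 1/28), and the radius of 1/(1 - 2x) is 1/2.
The product f(x)*g(x) = 1/((1 - 28x)(1 - 2x)) has singularities at both 1/28 and 1/2, so its radius of convergence is the distance to the nearest one:
min(1/28, 1/2) = 1/28.

1/28


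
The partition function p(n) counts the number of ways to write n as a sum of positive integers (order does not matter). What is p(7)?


Using the generating function prod_{k>=1} 1/(1-x^k), we compute p(7).
By dynamic programming over parts 1 through 7:
p(7) = 15

15


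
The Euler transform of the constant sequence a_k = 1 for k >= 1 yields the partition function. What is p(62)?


The Euler transform converts the sequence a_k = 1 into the number of integer partitions.
Using the recurrence or dynamic programming:
p(62) = 1300156

1300156


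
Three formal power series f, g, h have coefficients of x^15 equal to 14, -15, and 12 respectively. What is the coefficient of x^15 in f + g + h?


Series addition is componentwise:
14 + -15 + 12
= 11

11


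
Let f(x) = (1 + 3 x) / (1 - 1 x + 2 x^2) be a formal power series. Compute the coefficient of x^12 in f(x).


Write f(x) = sum_{k>=0} a_k x^k. Multiplying both sides by 1 - 1 x + 2 x^2 gives
(1 - 1 x + 2 x^2) sum_{k>=0} a_k x^k = 1 + 3 x.
Matching coefficients:
 x^0: a_0 = 1
 x^1: a_1 - 1 a_0 = 3  =>  a_1 = 1*1 + 3 = 4
 x^k (k >= 2): a_k = 1 a_{k-1} - 2 a_{k-2}.
Iterating: a_2 = 2, a_3 = -6, a_4 = -10, a_5 = 2, a_6 = 22, a_7 = 18, a_8 = -26, a_9 = -62, a_10 = -10, a_11 = 114, a_12 = 134.
So the coefficient of x^12 is 134.

134


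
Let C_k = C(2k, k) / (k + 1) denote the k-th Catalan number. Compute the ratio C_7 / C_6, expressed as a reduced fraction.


Using C_k = (2k)! / (k! (k+1)!), the ratio C_{k+1}/C_k simplifies to
C_{k+1}/C_k = [(2k+2)! / ((k+1)! (k+2)!)] * [k! (k+1)! / (2k)!]
 = (2k+2)(2k+1) / ((k+1)(k+2)) = 2(2k+1) / (k+2).
For k = 6: 2(2*6 + 1) / (6 + 2) = 26/8 = 13/4.

13/4


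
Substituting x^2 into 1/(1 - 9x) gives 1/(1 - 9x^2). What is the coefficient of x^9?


Since 1/(1 - 9x^2) only has even powers of x,
the coefficient of x^9 (odd) is 0.

0


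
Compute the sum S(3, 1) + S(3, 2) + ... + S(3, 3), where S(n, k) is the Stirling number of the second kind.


By definition, S(n, k) counts partitions of an n-set into exactly k nonempty blocks.
Computing row n = 3 for k = 1..3:
S(3, k): 1, 3, 1
Sum = 5. (This equals Bell_3 since the sum runs over all k.)

5


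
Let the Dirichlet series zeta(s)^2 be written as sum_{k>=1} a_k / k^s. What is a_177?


The Dirichlet convolution of the constant function 1 with itself gives (1 * 1)(k) = sum_{d | k} 1 = d(k), the number of positive divisors of k.
Since zeta(s) = sum_{k>=1} 1/k^s, we have zeta(s)^2 = sum_{k>=1} d(k)/k^s, so a_k = d(k).
For k = 177: the divisors are 1, 3, 59, 177.
Count = 4.

4


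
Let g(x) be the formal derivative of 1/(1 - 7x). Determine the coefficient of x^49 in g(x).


Differentiate termwise: d/dx sum_{k>=0} 7^k x^k = sum_{k>=1} k 7^k x^(k-1) = sum_{j>=0} (j+1) 7^(j+1) x^j.
Equivalently, d/dx [1/(1 - 7x)] = 7/(1 - 7x)^2.
For j = 49: 50 * 7^50 = 50 * 1798465042647412146620280340569649349251249 = 89923252132370607331014017028482467462562450.

89923252132370607331014017028482467462562450


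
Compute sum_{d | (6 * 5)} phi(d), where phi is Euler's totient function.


First, 6 * 5 = 30. One classical identity is sum_{d | n} phi(d) = n (each k in [1, n] has a unique gcd with n, and among the k's with gcd(k, n) = n/d there are phi(d) of them). So the sum equals 30. We also verify directly:
Divisors of 30: 1, 2, 3, 5, 6, 10, 15, 30.
phi values: 1, 1, 2, 4, 2, 4, 8, 8.
Sum = 30.

30


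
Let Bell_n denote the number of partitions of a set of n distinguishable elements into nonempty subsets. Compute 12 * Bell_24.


Bell_24 can be computed from the Bell triangle or from Dobinski's identity Bell_n = (1/e) * sum_{k>=0} k^n / k!.
Computing Bell_24 = 445958869294805289.
Then 12 * 445958869294805289 = 5351506431537663468.

5351506431537663468


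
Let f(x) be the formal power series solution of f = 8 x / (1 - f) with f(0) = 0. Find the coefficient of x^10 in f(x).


Apply Lagrange inversion: f = 8 x * phi(f) with phi(t) = 1/(1 - t), so
[x^n] f = 8^n * (1/n) [t^(n-1)] phi(t)^n = 8^n * (1/n) [t^(n-1)] (1 - t)^(-n) = 8^n * (1/n) C(2n - 2, n - 1) = 8^n * C_{n-1}.
For n = 10: C_9 = C(18, 9) / 10 = 48620/10 = 4862.
With the 8^10 = 1073741824 factor, the coefficient is 1073741824 * 4862 = 5220532748288.

5220532748288


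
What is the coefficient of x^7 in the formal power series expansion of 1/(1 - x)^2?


The expansion 1/(1 - x)^r = sum_{k>=0} C(k + r - 1, r - 1) x^k follows from the multiset / negative-binomial theorem (or from repeated differentiation of the geometric series).
For r = 2 and k = 7:
C(8, 1) = 40320 / (1 * 5040) = 8.

8


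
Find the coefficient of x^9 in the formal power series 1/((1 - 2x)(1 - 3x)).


By partial fractions or Cauchy convolution:
The coefficient equals sum_{k=0}^{9} 2^k * 3^(9-k).
= 58025

58025


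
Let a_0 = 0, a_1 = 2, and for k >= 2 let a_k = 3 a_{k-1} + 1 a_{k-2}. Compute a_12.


Iterating the recurrence forward:
a_0 = 0
a_1 = 2
a_2 = 3*2 + 1*0 = 6
a_3 = 3*6 + 1*2 = 20
a_4 = 3*20 + 1*6 = 66
a_5 = 3*66 + 1*20 = 218
a_6 = 3*218 + 1*66 = 720
a_7 = 3*720 + 1*218 = 2378
a_8 = 3*2378 + 1*720 = 7854
a_9 = 3*7854 + 1*2378 = 25940
a_10 = 3*25940 + 1*7854 = 85674
a_11 = 3*85674 + 1*25940 = 282962
a_12 = 3*282962 + 1*85674 = 934560
So a_12 = 934560.

934560


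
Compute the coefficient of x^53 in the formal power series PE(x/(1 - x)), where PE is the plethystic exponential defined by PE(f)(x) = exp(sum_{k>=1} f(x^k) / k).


For f(x) = x/(1 - x) we have
sum_{k>=1} f(x^k) / k = sum_{k>=1} (1/k) * x^k / (1 - x^k) = sum_{k, m >= 1} x^(k m) / k,
which after exponentiating simplifies to
PE(x/(1 - x)) = prod_{k>=1} 1 / (1 - x^k).
This is the generating function for the partition function p(n), so the coefficient of x^53 is p(53).
Computing p(53) by dynamic programming over parts 1, 2, ..., 53: p(53) = 329931.

329931


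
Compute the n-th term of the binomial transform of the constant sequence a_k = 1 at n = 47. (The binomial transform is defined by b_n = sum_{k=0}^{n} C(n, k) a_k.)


With a_k = 1 for all k, b_n = sum_{k=0}^{n} C(n, k) = 2^n by the binomial theorem.
For n = 47: 2^47 = 140737488355328.

140737488355328


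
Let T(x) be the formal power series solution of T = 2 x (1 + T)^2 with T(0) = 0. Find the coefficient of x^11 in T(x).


Apply the Lagrange inversion formula: if T = 2 x * phi(T) with phi(t) = (1 + t)^2, then [x^n] T = 2^n * (1/n) [t^(n-1)] phi(t)^n = 2^n * (1/n) [t^(n-1)] (1 + t)^(2n) = 2^n * (1/n) C(2n, n-1).
Using the identity C(2n, n-1) = C(2n, n) * n / (n+1), the unscaled factor equals C(2n, n) / (n+1) = C_n, the n-th Catalan number.
For n = 11: C_11 = C(22, 11) / 12 = 705432/12 = 58786.
With the 2^11 = 2048 factor, the coefficient is 2048 * 58786 = 120393728.

120393728


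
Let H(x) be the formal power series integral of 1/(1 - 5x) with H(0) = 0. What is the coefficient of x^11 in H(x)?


1/(1 - 5x) = sum_{k>=0} 5^k x^k. Integrating termwise with H(0) = 0:
H(x) = sum_{k>=0} 5^k x^(k+1) / (k+1) = sum_{m>=1} 5^(m-1) x^m / m.
For m = 11: 5^10/11 = 9765625/11 = 9765625/11.

9765625/11


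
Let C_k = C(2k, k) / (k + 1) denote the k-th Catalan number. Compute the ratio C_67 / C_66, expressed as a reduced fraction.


Using C_k = (2k)! / (k! (k+1)!), the ratio C_{k+1}/C_k simplifies to
C_{k+1}/C_k = [(2k+2)! / ((k+1)! (k+2)!)] * [k! (k+1)! / (2k)!]
 = (2k+2)(2k+1) / ((k+1)(k+2)) = 2(2k+1) / (k+2).
For k = 66: 2(2*66 + 1) / (66 + 2) = 266/68 = 133/34.

133/34


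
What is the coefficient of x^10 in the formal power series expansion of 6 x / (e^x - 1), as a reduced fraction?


The exponential generating function for Bernoulli numbers is
x / (e^x - 1) = sum_{k>=0} B_k x^k / k!.
So the coefficient of x^10 in 6 x / (e^x - 1) is 6 B_10 / 10!.
Computing: B_10 = 5/66, 10! = 3628800, giving
6 * 5/66 / 3628800 = 1/7983360.

1/7983360


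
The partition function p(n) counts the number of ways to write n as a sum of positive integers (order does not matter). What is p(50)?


Using the generating function prod_{k>=1} 1/(1-x^k), we compute p(50).
By dynamic programming over parts 1 through 50:
p(50) = 204226

204226


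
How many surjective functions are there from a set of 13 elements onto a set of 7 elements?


By inclusion-exclusion on which target elements are missed, the number of surjections from an n-set onto a k-set is
surj(n, k) = sum_{j=0}^{k} (-1)^j C(k, j) (k - j)^n.
Equivalently surj(n, k) = k! * S(n, k), where S(n, k) is the Stirling number of the second kind.
For n = 13, k = 7:
S(13, 7) = 5715424, so
surj = 7! * 5715424 = 5040 * 5715424 = 28805736960.

28805736960


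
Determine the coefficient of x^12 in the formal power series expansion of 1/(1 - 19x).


The geometric series identity gives 1/(1 - c x) = sum_{k>=0} c^k x^k, so the coefficient of x^k is c^k.
Here c = 19 and k = 12.
Computing: 19^12 = 2213314919066161

2213314919066161


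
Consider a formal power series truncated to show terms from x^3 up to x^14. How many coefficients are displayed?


From x^3 to x^14 inclusive, the count is 14 - 3 + 1 = 12.

12


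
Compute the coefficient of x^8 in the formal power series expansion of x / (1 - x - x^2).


Let f(x) = sum_{k>=0} a_k x^k. Multiplying f(x) * (1 - x - x^2) = x and matching coefficients gives a_0 = 0, a_1 = 1, and a_k = a_{k-1} + a_{k-2} for k >= 2. These are the Fibonacci numbers F_k.
Iterating from F_0 = 0, F_1 = 1:
F_0=0, F_1=1, F_2=1, F_3=2, F_4=3, F_5=5, F_6=8, F_7=13, F_8=21
F_8 = 21.

21


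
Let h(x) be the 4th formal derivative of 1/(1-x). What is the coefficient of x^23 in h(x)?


Differentiating 4 times: d^4/dx^4 [1/(1-x)] = 4!/(1-x)^5.
The expansion 1/(1-x)^5 = sum_{k>=0} C(k+4, 4) x^k, so the coefficient of x^n in 4!/(1-x)^5 is 4! * C(n+4, 4).
For n = 23: 24 * C(27, 4) = 24 * 17550 = 421200

421200


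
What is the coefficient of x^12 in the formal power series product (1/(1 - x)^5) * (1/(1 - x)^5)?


Combine the factors: (1/(1 - x)^5) * (1/(1 - x)^5) = 1/(1 - x)^10.
Then use 1/(1 - x)^r = sum_{k>=0} C(k + r - 1, r - 1) x^k with r = 10 and k = 12:
C(21, 9) = 293930.

293930


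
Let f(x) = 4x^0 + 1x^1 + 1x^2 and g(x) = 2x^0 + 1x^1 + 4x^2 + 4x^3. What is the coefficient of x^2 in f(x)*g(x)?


Cauchy product at x^2:
4*4 + 1*1 + 1*2
= 19

19


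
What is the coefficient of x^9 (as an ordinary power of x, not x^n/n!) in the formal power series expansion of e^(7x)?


The exponential series is e^y = sum_{k>=0} y^k / k!. Substituting y = 7x gives
e^(7x) = sum_{k>=0} 7^k x^k / k!.
So the coefficient of x^n is a^n/n! with a = 7, n = 9:
7^9 / 9! = 40353607/362880 = 5764801/51840

5764801/51840


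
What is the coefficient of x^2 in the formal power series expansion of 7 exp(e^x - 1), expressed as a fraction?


exp(e^x - 1) is the exponential generating function for the Bell numbers Bell_k: exp(e^x - 1) = sum_{k>=0} Bell_k x^k / k!.
So the coefficient of x^2 in 7 exp(e^x - 1) is 7 Bell_2 / 2!.
Computing: Bell_2 = 2 and 2! = 2, giving
7 * 2/2 = 7.

7


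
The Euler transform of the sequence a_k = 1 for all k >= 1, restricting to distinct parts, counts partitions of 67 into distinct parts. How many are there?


Partitions of 67 into distinct parts can be computed via generating function.
Product (1+x)(1+x^2)(1+x^3)...
The coefficient of x^67 = 22250

22250


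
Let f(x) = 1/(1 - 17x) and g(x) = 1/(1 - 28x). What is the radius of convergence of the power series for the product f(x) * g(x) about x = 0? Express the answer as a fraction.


The radius of 1/(1 - 17x) is 1/17 (nearest singularity at x = 1/17), and the radius of 1/(1 - 28x) is 1/28.
The product f(x)*g(x) = 1/((1 - 17x)(1 - 28x)) has singularities at both 1/17 and 1/28, so its radius of convergence is the distance to the nearest one:
min(1/17, 1/28) = 1/28.

1/28


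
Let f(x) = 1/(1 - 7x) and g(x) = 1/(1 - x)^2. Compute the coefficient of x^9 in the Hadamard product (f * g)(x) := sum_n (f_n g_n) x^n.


f has coefficients f_k = 7^k. For g = 1/(1 - x)^2 the coefficient is g_k = C(k + 1, 1) = k + 1. The Hadamard coefficient is (f * g)_k = 7^k * (k + 1).
For k = 9: 7^9 * 10 = 40353607 * 10 = 403536070.

403536070


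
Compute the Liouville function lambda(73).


The Liouville function is lambda(k) = (-1)^Omega(k), where Omega(k) counts the prime factors of k with multiplicity.
Factoring: 73 = 73, so Omega(73) = 1.
lambda(73) = (-1)^1 = -1.

-1


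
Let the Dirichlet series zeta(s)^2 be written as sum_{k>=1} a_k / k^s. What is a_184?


The Dirichlet convolution of the constant function 1 with itself gives (1 * 1)(k) = sum_{d | k} 1 = d(k), the number of positive divisors of k.
Since zeta(s) = sum_{k>=1} 1/k^s, we have zeta(s)^2 = sum_{k>=1} d(k)/k^s, so a_k = d(k).
For k = 184: the divisors are 1, 2, 4, 8, 23, 46, 92, 184.
Count = 8.

8


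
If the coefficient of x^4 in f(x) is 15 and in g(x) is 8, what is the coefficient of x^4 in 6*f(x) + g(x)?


Scalar multiplication scales coefficients: 6 * 15 = 90.
Then add the g coefficient: 90 + 8
= 98

98


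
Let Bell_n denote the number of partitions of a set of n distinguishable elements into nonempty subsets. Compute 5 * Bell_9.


Bell_9 can be computed from the Bell triangle or from Dobinski's identity Bell_n = (1/e) * sum_{k>=0} k^n / k!.
Computing Bell_9 = 21147.
Then 5 * 21147 = 105735.

105735


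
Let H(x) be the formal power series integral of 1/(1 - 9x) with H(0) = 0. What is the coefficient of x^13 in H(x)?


1/(1 - 9x) = sum_{k>=0} 9^k x^k. Integrating termwise with H(0) = 0:
H(x) = sum_{k>=0} 9^k x^(k+1) / (k+1) = sum_{m>=1} 9^(m-1) x^m / m.
For m = 13: 9^12/13 = 282429536481/13 = 282429536481/13.

282429536481/13


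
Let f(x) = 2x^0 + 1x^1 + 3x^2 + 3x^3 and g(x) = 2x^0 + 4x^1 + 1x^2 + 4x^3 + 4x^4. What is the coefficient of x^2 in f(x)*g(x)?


Cauchy product at x^2:
2*1 + 1*4 + 3*2
= 12

12


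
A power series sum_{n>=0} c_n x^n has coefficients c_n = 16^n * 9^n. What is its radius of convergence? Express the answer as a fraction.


By the root test (Cauchy-Hadamard), the radius is R = 1 / limsup_n |c_n|^(1/n).
Here |c_n|^(1/n) = (16^n * 9^n)^(1/n) = 16 * 9 = 144 for all n.
So R = 1/144 = 1/144.

1/144


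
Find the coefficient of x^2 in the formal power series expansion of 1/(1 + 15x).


Write 1/(1 + c x) = 1/(1 - (-c) x) and apply the geometric-series identity
1/(1 - y) = sum_{k>=0} y^k to get 1/(1 + c x) = sum_{k>=0} (-c)^k x^k.
So the coefficient of x^k is (-c)^k = (-1)^k * c^k.
Here c = 15 and k = 2:
(-15)^2 = 1 * 225 = 225

225


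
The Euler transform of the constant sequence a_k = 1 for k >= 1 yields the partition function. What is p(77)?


The Euler transform converts the sequence a_k = 1 into the number of integer partitions.
Using the recurrence or dynamic programming:
p(77) = 10619863

10619863


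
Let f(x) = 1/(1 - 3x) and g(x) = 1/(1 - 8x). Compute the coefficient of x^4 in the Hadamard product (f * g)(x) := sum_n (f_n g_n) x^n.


f has coefficients f_k = 3^k and g has coefficients g_k = 8^k, so the Hadamard product has coefficient (f*g)_k = 3^k * 8^k = 24^k.
For k = 4: 24^4 = 331776.

331776


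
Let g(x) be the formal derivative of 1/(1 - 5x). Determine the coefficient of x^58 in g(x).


Differentiate termwise: d/dx sum_{k>=0} 5^k x^k = sum_{k>=1} k 5^k x^(k-1) = sum_{j>=0} (j+1) 5^(j+1) x^j.
Equivalently, d/dx [1/(1 - 5x)] = 5/(1 - 5x)^2.
For j = 58: 59 * 5^59 = 59 * 173472347597680709441192448139190673828125 = 10234868508263161857030354440212249755859375.

10234868508263161857030354440212249755859375


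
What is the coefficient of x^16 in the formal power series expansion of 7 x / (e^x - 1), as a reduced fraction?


The exponential generating function for Bernoulli numbers is
x / (e^x - 1) = sum_{k>=0} B_k x^k / k!.
So the coefficient of x^16 in 7 x / (e^x - 1) is 7 B_16 / 16!.
Computing: B_16 = -3617/510, 16! = 20922789888000, giving
7 * -3617/510 / 20922789888000 = -3617/1524374691840000.

-3617/1524374691840000


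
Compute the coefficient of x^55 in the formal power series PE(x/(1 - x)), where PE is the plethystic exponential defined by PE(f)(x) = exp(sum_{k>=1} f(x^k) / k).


For f(x) = x/(1 - x) we have
sum_{k>=1} f(x^k) / k = sum_{k>=1} (1/k) * x^k / (1 - x^k) = sum_{k, m >= 1} x^(k m) / k,
which after exponentiating simplifies to
PE(x/(1 - x)) = prod_{k>=1} 1 / (1 - x^k).
This is the generating function for the partition function p(n), so the coefficient of x^55 is p(55).
Computing p(55) by dynamic programming over parts 1, 2, ..., 55: p(55) = 451276.

451276


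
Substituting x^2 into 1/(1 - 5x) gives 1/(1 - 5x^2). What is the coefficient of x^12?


The coefficient of x^(2m) in 1/(1 - 5x^2) is 5^m.
With n = 12 = 2*6, the coefficient is 5^6 = 15625.

15625


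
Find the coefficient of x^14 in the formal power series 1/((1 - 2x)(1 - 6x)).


By partial fractions or Cauchy convolution:
The coefficient equals sum_{k=0}^{14} 2^k * 6^(14-k).
= 117546237952

117546237952


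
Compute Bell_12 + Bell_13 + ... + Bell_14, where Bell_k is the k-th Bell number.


Recall Bell_k counts set partitions of a k-set (with Bell_0 = 1 by convention).
Bell_12 through Bell_14: 4213597, 27644437, 190899322
Sum = 4213597 + 27644437 + 190899322 = 222757356.

222757356


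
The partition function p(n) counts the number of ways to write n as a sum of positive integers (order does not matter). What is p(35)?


Using the generating function prod_{k>=1} 1/(1-x^k), we compute p(35).
By dynamic programming over parts 1 through 35:
p(35) = 14883

14883


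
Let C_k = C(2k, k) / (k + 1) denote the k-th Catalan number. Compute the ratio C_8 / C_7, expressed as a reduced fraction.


Using C_k = (2k)! / (k! (k+1)!), the ratio C_{k+1}/C_k simplifies to
C_{k+1}/C_k = [(2k+2)! / ((k+1)! (k+2)!)] * [k! (k+1)! / (2k)!]
 = (2k+2)(2k+1) / ((k+1)(k+2)) = 2(2k+1) / (k+2).
For k = 7: 2(2*7 + 1) / (7 + 2) = 30/9 = 10/3.

10/3


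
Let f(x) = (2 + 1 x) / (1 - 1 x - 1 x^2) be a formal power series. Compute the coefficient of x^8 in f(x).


Write f(x) = sum_{k>=0} a_k x^k. Multiplying both sides by 1 - 1 x - 1 x^2 gives
(1 - 1 x - 1 x^2) sum_{k>=0} a_k x^k = 2 + 1 x.
Matching coefficients:
 x^0: a_0 = 2
 x^1: a_1 - 1 a_0 = 1  =>  a_1 = 1*2 + 1 = 3
 x^k (k >= 2): a_k = 1 a_{k-1} + 1 a_{k-2}.
Iterating: a_2 = 5, a_3 = 8, a_4 = 13, a_5 = 21, a_6 = 34, a_7 = 55, a_8 = 89.
So the coefficient of x^8 is 89.

89


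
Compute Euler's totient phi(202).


phi(n) counts integers in [1, n] coprime to n. Using the multiplicative formula phi(n) = n * prod_{p | n} (1 - 1/p):
202 = 2 * 101, so
phi(202) = 202 * (1 - 1/2) * (1 - 1/101) = 100.

100


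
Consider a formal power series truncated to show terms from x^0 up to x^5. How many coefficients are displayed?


From x^0 to x^5 inclusive, the count is 5 - 0 + 1 = 6.

6
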